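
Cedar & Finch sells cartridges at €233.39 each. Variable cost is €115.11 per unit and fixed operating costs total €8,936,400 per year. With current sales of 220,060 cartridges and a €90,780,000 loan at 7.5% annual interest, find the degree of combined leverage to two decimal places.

2.53

Contribution at this volume is 220,060 × €118.28 = €26,028,696.80.
EBIT = €26,028,696.80 − €8,936,400 = €17,092,296.80. Interest = €6,808,500.00, so EBIT − I = €10,283,796.80.
Degree of total leverage = total CM / (EBIT − interest) = €26,028,696.80 / €10,283,796.80 = 2.5310.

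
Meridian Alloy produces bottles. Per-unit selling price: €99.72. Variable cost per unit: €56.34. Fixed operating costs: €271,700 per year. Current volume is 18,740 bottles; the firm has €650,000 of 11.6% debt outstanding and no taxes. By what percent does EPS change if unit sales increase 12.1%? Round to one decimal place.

At 18,740 units, contribution = 18,740 × €43.38 = €812,941.20.
Operating income = contribution − fixed costs = €812,941.20 − €271,700 = €541,241.20.
After interest of €75,400.00, pre-tax earnings = €465,841.20.
DCL = total CM / (EBIT − I) = €812,941.20 / €465,841.20 = 1.7451.
EPS therefore changes by 1.7451 × (+12.1%) = +21.1%.

+21.1%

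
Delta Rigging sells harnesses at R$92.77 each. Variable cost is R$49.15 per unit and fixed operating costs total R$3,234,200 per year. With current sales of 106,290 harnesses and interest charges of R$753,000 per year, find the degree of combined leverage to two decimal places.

Contribution at this volume is 106,290 × R$43.62 = R$4,636,369.80.
Operating income = contribution − fixed costs = R$4,636,369.80 − R$3,234,200 = R$1,402,169.80. Interest = R$753,000.00.
DOL = R$4,636,369.80 ÷ R$1,402,169.80 = 3.3066; DFL = R$1,402,169.80 ÷ R$649,169.80 = 2.1599.
Combined leverage = 3.3066 × 2.1599 = 7.1419.

7.14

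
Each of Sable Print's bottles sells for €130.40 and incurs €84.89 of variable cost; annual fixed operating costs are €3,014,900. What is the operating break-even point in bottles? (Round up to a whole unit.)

Unit CM = price − variable cost = €130.40 − €84.89 = €45.51.
Break-even Q = €3,014,900 / €45.51 = 66,246.98 → 66,247 bottles.

66,247 bottles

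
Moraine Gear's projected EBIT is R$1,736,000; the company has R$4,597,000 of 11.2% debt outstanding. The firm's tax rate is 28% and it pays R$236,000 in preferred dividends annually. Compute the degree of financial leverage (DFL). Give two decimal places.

Interest = R$514,864.00.
Pre-tax preferred-dividend burden = R$236,000 ÷ (1 − 0.28) = R$327,777.78.
DFL = EBIT ÷ [EBIT − I − D_p/(1−t)] = R$1,736,000 ÷ [R$1,736,000 − R$514,864.00 − R$327,777.78] = R$1,736,000 ÷ R$893,358.22 = 1.9432.

1.94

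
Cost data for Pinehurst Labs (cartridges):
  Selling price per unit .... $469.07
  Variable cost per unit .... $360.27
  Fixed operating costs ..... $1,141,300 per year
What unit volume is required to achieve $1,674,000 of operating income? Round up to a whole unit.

25,876 cartridges

Contribution margin per unit = $469.07 − $360.27 = $108.80.
Need Q such that Q × $108.80 − $1,141,300 = $1,674,000, i.e. Q = $2,815,300 / $108.80 = 25,875.92 → 25,876.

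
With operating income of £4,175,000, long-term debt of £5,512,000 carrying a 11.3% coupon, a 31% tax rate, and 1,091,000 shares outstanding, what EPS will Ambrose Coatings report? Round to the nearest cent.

Pre-tax income = £4,175,000 − £622,856.00 = £3,552,144.00.
After tax at 31%: net income = £3,552,144.00 × 0.69 = £2,450,979.36.
Per share: £2,450,979.36 / 1,091,000 shares = £2.25.

£2.25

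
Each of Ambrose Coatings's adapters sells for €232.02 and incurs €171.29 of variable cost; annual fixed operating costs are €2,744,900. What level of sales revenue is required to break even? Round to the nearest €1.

€10,486,937

Contribution margin per unit = €232.02 − €171.29 = €60.73, a CM ratio of €60.73 ÷ €232.02 = 0.2617.
Break-even sales = FC ÷ CM ratio = €2,744,900 × €232.02 / €60.73 = €10,486,937.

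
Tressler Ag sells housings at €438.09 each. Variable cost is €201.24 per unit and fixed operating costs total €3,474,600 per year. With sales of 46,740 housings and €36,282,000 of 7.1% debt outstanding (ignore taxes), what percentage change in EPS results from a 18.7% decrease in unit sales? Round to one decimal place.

-41.2%

At 46,740 units, contribution = 46,740 × €236.85 = €11,070,369.00.
Subtracting fixed costs: EBIT = €11,070,369.00 − €3,474,600 = €7,595,769.00.
Interest = €2,576,022.00, so EBIT − I = €5,019,747.00.
DCL = total CM / (EBIT − I) = €11,070,369.00 / €5,019,747.00 = 2.2054.
EPS therefore changes by 2.2054 × (-18.7%) = -41.2%.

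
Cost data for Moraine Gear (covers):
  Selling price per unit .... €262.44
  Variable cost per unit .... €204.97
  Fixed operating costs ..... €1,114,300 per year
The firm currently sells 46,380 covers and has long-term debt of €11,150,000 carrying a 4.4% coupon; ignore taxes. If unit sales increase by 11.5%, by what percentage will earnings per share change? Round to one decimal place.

Contribution at this volume is 46,380 × €57.47 = €2,665,458.60.
Subtracting fixed costs: EBIT = €2,665,458.60 − €1,114,300 = €1,551,158.60.
After interest of €490,600.00, pre-tax earnings = €1,060,558.60.
Degree of combined leverage = contribution ÷ (EBIT − I) = €2,665,458.60 ÷ €1,060,558.60 = 2.5133.
EPS therefore changes by 2.5133 × (+11.5%) = +28.9%.

+28.9%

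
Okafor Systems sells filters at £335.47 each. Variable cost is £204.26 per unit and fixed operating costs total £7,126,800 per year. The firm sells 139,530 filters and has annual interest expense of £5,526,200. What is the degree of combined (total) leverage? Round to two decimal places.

3.24

At 139,530 units, contribution = 139,530 × £131.21 = £18,307,731.30.
Subtracting fixed costs: EBIT = £18,307,731.30 − £7,126,800 = £11,180,931.30. Interest = £5,526,200.00.
DOL = £18,307,731.30 ÷ £11,180,931.30 = 1.6374; DFL = £11,180,931.30 ÷ £5,654,731.30 = 1.9773.
Combined leverage = 1.6374 × 1.9773 = 3.2376.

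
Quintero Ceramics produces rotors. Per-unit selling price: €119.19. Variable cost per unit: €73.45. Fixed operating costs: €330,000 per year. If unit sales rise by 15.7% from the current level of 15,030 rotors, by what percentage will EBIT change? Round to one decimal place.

+30.2%

Total contribution margin = 15,030 × €45.74 = €687,472.20.
Subtracting fixed costs: EBIT = €687,472.20 − €330,000 = €357,472.20.
DOL = contribution ÷ EBIT = €687,472.20 ÷ €357,472.20 = 1.9231.
%ΔEBIT = DOL × %ΔSales = 1.9231 × +15.7% = +30.2%.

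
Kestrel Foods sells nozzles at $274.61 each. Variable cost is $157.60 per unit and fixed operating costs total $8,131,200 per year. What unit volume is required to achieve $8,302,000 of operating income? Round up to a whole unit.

140,443 nozzles

Contribution margin per unit = $274.61 − $157.60 = $117.01.
Required volume = (fixed costs + target profit) ÷ CM = ($8,131,200 + $8,302,000) ÷ $117.01 = 140,442.70, so 140,443 nozzles.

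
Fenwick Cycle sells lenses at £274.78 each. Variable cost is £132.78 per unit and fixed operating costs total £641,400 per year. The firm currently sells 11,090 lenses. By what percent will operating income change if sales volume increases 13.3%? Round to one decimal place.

+22.4%

At 11,090 units, contribution = 11,090 × £142.00 = £1,574,780.00.
EBIT = £1,574,780.00 − £641,400 = £933,380.00.
Degree of operating leverage = £1,574,780.00 / £933,380.00 = 1.6872.
%ΔEBIT = DOL × %ΔSales = 1.6872 × +13.3% = +22.4%.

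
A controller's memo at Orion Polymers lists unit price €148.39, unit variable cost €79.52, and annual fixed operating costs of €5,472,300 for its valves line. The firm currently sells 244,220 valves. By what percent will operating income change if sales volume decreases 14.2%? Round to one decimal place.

Contribution at this volume is 244,220 × €68.87 = €16,819,431.40.
Operating income = contribution − fixed costs = €16,819,431.40 − €5,472,300 = €11,347,131.40.
Degree of operating leverage = €16,819,431.40 / €11,347,131.40 = 1.4823.
So EBIT moves 1.4823 × (-14.2%) = -21.0%.

-21.0%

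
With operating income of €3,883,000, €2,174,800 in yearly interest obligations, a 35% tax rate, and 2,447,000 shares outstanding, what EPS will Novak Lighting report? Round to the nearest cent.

Interest = €2,174,800.00, so EBT = €3,883,000 − €2,174,800.00 = €1,708,200.00.
Net income = €1,708,200.00 × (1 − 0.35) = €1,110,330.00.
EPS = €1,110,330.00 ÷ 2,447,000 = €0.45.

€0.45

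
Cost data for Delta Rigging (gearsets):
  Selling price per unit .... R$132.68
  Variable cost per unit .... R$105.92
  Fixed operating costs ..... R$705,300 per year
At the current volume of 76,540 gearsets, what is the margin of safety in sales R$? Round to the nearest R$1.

R$6,658,346

Unit CM = price − variable cost = R$132.68 − R$105.92 = R$26.76. Break-even units = R$705,300 ÷ R$26.76 = 26,356.50; break-even revenue = 26,356.50 × R$132.68 = R$3,496,980.72.
Current sales = 76,540 × R$132.68 = R$10,155,327.20.
Margin of safety = R$10,155,327.20 − R$3,496,980.72 = R$6,658,346.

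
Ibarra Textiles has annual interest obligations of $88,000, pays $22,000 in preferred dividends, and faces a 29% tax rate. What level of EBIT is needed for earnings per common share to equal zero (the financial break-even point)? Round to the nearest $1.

$118,986

Preferred dividends are paid after tax, so their pre-tax equivalent is $22,000 ÷ (1 − 0.29) = $30,985.92.
EPS = 0 when EBIT covers interest plus the pre-tax preferred burden: $88,000 + $30,985.92 = $118,985.92.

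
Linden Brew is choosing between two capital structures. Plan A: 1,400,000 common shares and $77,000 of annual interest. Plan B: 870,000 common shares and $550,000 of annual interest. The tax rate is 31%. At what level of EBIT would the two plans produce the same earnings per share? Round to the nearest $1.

At indifference, (EBIT − 77,000)(1 − t)/1,400,000 = (EBIT − 550,000)(1 − t)/870,000.
The (1 − t) factor cancels: (EBIT − 77,000) × 870,000 = (EBIT − 550,000) × 1,400,000.
EBIT × (1,400,000 − 870,000) = 550,000 × 1,400,000 − 77,000 × 870,000 = 703,010,000,000, so EBIT = 703,010,000,000 ÷ 530,000 = 1,326,433.96.

$1,326,434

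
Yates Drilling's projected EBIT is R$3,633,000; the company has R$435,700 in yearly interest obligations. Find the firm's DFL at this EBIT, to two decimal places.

1.14

Interest = R$435,700.00.
DFL = EBIT ÷ (EBIT − I) = R$3,633,000 ÷ (R$3,633,000 − R$435,700.00) = R$3,633,000 ÷ R$3,197,300.00 = 1.1363.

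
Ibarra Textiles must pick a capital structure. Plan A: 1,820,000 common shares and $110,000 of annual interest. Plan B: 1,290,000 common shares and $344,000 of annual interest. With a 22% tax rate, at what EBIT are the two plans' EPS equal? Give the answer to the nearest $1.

Set EPS_A = EPS_B: (EBIT − $110,000)(1 − 0.22) ÷ 1,820,000 = (EBIT − $344,000)(1 − 0.22) ÷ 1,290,000.
The (1 − t) factor cancels: (EBIT − 110,000) × 1,290,000 = (EBIT − 344,000) × 1,820,000.
Solving, EBIT = (344,000·1,820,000 − 110,000·1,290,000) / (1,820,000 − 1,290,000) = 484,180,000,000 / 530,000 = 913,547.17.

$913,547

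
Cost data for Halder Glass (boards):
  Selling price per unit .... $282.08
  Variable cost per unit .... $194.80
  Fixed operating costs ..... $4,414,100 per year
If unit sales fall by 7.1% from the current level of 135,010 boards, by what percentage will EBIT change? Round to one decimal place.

Total contribution margin = 135,010 × $87.28 = $11,783,672.80.
EBIT = $11,783,672.80 − $4,414,100 = $7,369,572.80.
Degree of operating leverage = $11,783,672.80 / $7,369,572.80 = 1.5990.
Operating income changes by 1.5990 × -7.1% = -11.4%.

-11.4%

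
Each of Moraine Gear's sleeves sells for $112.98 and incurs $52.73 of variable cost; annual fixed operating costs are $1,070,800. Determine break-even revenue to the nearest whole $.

$2,007,950

Contribution margin per unit = $112.98 − $52.73 = $60.25, a CM ratio of $60.25 ÷ $112.98 = 0.5333.
Break-even sales = FC ÷ CM ratio = $1,070,800 × $112.98 / $60.25 = $2,007,950.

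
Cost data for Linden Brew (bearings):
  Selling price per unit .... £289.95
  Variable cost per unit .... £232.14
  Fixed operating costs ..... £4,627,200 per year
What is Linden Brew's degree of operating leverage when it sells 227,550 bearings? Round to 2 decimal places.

Contribution at this volume is 227,550 × £57.81 = £13,154,665.50.
Operating income = contribution − fixed costs = £13,154,665.50 − £4,627,200 = £8,527,465.50.
DOL = contribution ÷ EBIT = £13,154,665.50 ÷ £8,527,465.50 = 1.5426.

1.54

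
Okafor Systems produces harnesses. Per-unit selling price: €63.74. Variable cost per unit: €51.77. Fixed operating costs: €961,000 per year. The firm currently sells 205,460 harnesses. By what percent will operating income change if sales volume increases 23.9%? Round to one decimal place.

+39.2%

Contribution at this volume is 205,460 × €11.97 = €2,459,356.20.
EBIT = €2,459,356.20 − €961,000 = €1,498,356.20.
DOL = contribution ÷ EBIT = €2,459,356.20 ÷ €1,498,356.20 = 1.6414.
%ΔEBIT = DOL × %ΔSales = 1.6414 × +23.9% = +39.2%.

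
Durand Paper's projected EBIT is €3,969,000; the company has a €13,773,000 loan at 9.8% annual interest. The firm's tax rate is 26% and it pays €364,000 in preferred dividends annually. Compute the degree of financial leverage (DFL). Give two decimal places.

1.87

Interest = €1,349,754.00.
Preferred dividends grossed up pre-tax: €364,000 / (1 − 0.26) = €491,891.89.
DFL = EBIT ÷ [EBIT − I − D_p/(1−t)] = €3,969,000 ÷ [€3,969,000 − €1,349,754.00 − €491,891.89] = €3,969,000 ÷ €2,127,354.11 = 1.8657.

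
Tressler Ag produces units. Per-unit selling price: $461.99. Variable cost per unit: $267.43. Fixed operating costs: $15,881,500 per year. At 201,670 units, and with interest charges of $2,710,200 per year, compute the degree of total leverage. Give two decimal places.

Total contribution margin = 201,670 × $194.56 = $39,236,915.20.
Operating income = contribution − fixed costs = $39,236,915.20 − $15,881,500 = $23,355,415.20. Interest = $2,710,200.00.
DOL = $39,236,915.20 ÷ $23,355,415.20 = 1.6800; DFL = $23,355,415.20 ÷ $20,645,215.20 = 1.1313.
DCL = DOL × DFL = 1.6800 × 1.1313 = 1.9006.

1.90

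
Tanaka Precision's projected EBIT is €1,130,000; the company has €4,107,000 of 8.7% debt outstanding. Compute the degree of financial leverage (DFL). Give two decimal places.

Annual interest charges come to €357,309.00.
Degree of financial leverage = EBIT / (EBIT − interest) = €1,130,000 / €772,691.00 = 1.4624.

1.46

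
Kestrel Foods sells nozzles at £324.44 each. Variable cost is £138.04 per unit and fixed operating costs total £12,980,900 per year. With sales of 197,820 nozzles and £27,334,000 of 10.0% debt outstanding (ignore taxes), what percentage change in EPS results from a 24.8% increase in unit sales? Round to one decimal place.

+43.2%

Total contribution margin = 197,820 × £186.40 = £36,873,648.00.
Operating income = contribution − fixed costs = £36,873,648.00 − £12,980,900 = £23,892,748.00.
After interest of £2,733,400.00, pre-tax earnings = £21,159,348.00.
DCL = total CM / (EBIT − I) = £36,873,648.00 / £21,159,348.00 = 1.7427.
EPS therefore changes by 1.7427 × (+24.8%) = +43.2%.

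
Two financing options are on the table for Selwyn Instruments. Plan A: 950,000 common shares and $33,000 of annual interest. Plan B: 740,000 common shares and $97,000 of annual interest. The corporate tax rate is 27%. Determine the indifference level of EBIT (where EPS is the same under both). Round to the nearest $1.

At indifference, (EBIT − 33,000)(1 − t)/950,000 = (EBIT − 97,000)(1 − t)/740,000.
The (1 − t) factor cancels: (EBIT − 33,000) × 740,000 = (EBIT − 97,000) × 950,000.
EBIT × (950,000 − 740,000) = 97,000 × 950,000 − 33,000 × 740,000 = 67,730,000,000, so EBIT = 67,730,000,000 ÷ 210,000 = 322,523.81.

$322,524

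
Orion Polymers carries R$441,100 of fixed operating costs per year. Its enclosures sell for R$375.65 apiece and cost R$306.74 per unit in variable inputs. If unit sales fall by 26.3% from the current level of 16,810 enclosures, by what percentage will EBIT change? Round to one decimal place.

-42.5%

Total contribution margin = 16,810 × R$68.91 = R$1,158,377.10.
Subtracting fixed costs: EBIT = R$1,158,377.10 − R$441,100 = R$717,277.10.
DOL = contribution ÷ EBIT = R$1,158,377.10 ÷ R$717,277.10 = 1.6150.
%ΔEBIT = DOL × %ΔSales = 1.6150 × -26.3% = -42.5%.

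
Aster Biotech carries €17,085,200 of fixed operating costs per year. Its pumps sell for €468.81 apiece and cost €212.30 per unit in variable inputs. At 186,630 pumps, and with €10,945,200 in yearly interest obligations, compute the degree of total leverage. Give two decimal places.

2.41

Total contribution margin = 186,630 × €256.51 = €47,872,461.30.
Subtracting fixed costs: EBIT = €47,872,461.30 − €17,085,200 = €30,787,261.30. Interest = €10,945,200.00, so EBIT − I = €19,842,061.30.
DCL = contribution ÷ (EBIT − I) = €47,872,461.30 ÷ €19,842,061.30 = 2.4127.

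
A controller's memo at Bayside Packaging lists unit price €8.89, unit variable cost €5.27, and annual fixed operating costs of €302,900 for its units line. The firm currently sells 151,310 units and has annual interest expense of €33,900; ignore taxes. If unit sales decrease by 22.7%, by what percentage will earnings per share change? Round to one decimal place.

-58.9%

Contribution at this volume is 151,310 × €3.62 = €547,742.20.
Subtracting fixed costs: EBIT = €547,742.20 − €302,900 = €244,842.20.
Interest = €33,900.00, so EBIT − I = €210,942.20.
DCL = total CM / (EBIT − I) = €547,742.20 / €210,942.20 = 2.5966.
%ΔEPS = DCL × %ΔSales = 2.5966 × -22.7% = -58.9%.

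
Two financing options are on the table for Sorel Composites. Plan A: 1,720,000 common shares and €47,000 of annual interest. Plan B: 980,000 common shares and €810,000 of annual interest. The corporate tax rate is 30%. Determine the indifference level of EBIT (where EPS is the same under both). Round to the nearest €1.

€1,820,459

At indifference, (EBIT − 47,000)(1 − t)/1,720,000 = (EBIT − 810,000)(1 − t)/980,000.
The (1 − t) factor cancels: (EBIT − 47,000) × 980,000 = (EBIT − 810,000) × 1,720,000.
EBIT × (1,720,000 − 980,000) = 810,000 × 1,720,000 − 47,000 × 980,000 = 1,347,140,000,000, so EBIT = 1,347,140,000,000 ÷ 740,000 = 1,820,459.46.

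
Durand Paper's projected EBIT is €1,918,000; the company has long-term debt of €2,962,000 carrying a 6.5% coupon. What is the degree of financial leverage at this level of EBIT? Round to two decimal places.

Annual interest charges come to €192,530.00.
Degree of financial leverage = EBIT / (EBIT − interest) = €1,918,000 / €1,725,470.00 = 1.1116.

1.11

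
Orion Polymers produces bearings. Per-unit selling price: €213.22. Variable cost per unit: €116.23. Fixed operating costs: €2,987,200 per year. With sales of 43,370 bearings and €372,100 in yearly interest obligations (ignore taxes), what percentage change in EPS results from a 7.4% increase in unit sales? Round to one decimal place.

Contribution at this volume is 43,370 × €96.99 = €4,206,456.30.
EBIT = €4,206,456.30 − €2,987,200 = €1,219,256.30.
Interest = €372,100.00, so EBIT − I = €847,156.30.
DCL = total CM / (EBIT − I) = €4,206,456.30 / €847,156.30 = 4.9654.
%ΔEPS = DCL × %ΔSales = 4.9654 × +7.4% = +36.7%.

+36.7%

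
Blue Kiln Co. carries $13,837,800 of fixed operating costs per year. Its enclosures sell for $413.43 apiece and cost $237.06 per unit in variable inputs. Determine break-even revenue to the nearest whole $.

Contribution margin per unit = $413.43 − $237.06 = $176.37, a CM ratio of $176.37 ÷ $413.43 = 0.4266.
Break-even revenue = fixed costs × price ÷ CM = $13,837,800 × $413.43 ÷ $176.37 = $32,437,272.

$32,437,272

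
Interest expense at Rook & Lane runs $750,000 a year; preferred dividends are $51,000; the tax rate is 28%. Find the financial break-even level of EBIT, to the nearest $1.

$820,833

Grossing the preferred dividend up to pre-tax terms: $51,000 / (1 − 0.28) = $70,833.33.
Financial break-even EBIT = interest + D_p ÷ (1 − t) = $750,000 + $70,833.33 = $820,833.33.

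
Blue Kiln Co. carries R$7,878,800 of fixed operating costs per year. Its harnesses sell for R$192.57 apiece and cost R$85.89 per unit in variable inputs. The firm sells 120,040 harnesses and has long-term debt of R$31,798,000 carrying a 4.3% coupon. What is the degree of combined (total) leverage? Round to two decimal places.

Total contribution margin = 120,040 × R$106.68 = R$12,805,867.20.
Subtracting fixed costs: EBIT = R$12,805,867.20 − R$7,878,800 = R$4,927,067.20. Interest = R$1,367,314.00.
DOL = R$12,805,867.20 ÷ R$4,927,067.20 = 2.5991; DFL = R$4,927,067.20 ÷ R$3,559,753.20 = 1.3841.
DCL = DOL × DFL = 2.5991 × 1.3841 = 3.5974.

3.60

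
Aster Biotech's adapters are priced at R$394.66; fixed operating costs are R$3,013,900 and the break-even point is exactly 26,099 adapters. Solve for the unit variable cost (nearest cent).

Contribution per unit must be FC / Q = R$3,013,900 / 26,099 = R$115.4795.
Variable cost per unit = R$394.66 − R$115.4795 = R$279.18.

R$279.18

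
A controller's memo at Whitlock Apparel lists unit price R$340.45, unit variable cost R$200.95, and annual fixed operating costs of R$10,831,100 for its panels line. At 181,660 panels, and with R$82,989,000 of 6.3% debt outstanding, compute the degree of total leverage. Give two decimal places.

Total contribution margin = 181,660 × R$139.50 = R$25,341,570.00.
EBIT = R$25,341,570.00 − R$10,831,100 = R$14,510,470.00. Interest = R$5,228,307.00.
DOL = R$25,341,570.00 ÷ R$14,510,470.00 = 1.7464; DFL = R$14,510,470.00 ÷ R$9,282,163.00 = 1.5633.
Combined leverage = 1.7464 × 1.5633 = 2.7301.

2.73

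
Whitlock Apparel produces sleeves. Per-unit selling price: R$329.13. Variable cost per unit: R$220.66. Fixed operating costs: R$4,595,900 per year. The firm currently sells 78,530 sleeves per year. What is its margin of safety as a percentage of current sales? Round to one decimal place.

Contribution margin per unit = R$329.13 − R$220.66 = R$108.47. Break-even units = R$4,595,900 ÷ R$108.47 = 42,370.24; break-even revenue = 42,370.24 × R$329.13 = R$13,945,317.30.
Actual sales revenue = 78,530 × R$329.13 = R$25,846,578.90.
Margin of safety = (R$25,846,578.90 − R$13,945,317.30) ÷ R$25,846,578.90 = 46.0%.

46.0%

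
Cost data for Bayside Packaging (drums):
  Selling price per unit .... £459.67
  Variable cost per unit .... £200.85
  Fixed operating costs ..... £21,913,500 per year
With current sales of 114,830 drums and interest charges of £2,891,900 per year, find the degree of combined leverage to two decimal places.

6.05

At 114,830 units, contribution = 114,830 × £258.82 = £29,720,300.60.
Operating income = contribution − fixed costs = £29,720,300.60 − £21,913,500 = £7,806,800.60. Interest = £2,891,900.00.
DOL = £29,720,300.60 ÷ £7,806,800.60 = 3.8070; DFL = £7,806,800.60 ÷ £4,914,900.60 = 1.5884.
DCL = DOL × DFL = 3.8070 × 1.5884 = 6.0470.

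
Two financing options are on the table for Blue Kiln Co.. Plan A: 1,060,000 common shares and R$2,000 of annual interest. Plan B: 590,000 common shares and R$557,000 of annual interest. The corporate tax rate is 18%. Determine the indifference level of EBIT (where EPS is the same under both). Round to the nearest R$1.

At indifference, (EBIT − 2,000)(1 − t)/1,060,000 = (EBIT − 557,000)(1 − t)/590,000.
The (1 − t) factor cancels: (EBIT − 2,000) × 590,000 = (EBIT − 557,000) × 1,060,000.
Solving, EBIT = (557,000·1,060,000 − 2,000·590,000) / (1,060,000 − 590,000) = 589,240,000,000 / 470,000 = 1,253,702.13.

R$1,253,702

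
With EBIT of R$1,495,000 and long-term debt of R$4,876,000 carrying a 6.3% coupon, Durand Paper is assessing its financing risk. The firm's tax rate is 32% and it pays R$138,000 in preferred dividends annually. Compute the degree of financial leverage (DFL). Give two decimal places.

1.52

Annual interest charges come to R$307,188.00.
Preferred dividends grossed up pre-tax: R$138,000 / (1 − 0.32) = R$202,941.18.
DFL = EBIT ÷ [EBIT − I − D_p/(1−t)] = R$1,495,000 ÷ [R$1,495,000 − R$307,188.00 − R$202,941.18] = R$1,495,000 ÷ R$984,870.82 = 1.5180.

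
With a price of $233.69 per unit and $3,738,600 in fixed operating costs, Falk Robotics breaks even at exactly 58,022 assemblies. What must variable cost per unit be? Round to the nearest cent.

$169.26

Contribution per unit must be FC / Q = $3,738,600 / 58,022 = $64.4342.
Variable cost per unit = $233.69 − $64.4342 = $169.26.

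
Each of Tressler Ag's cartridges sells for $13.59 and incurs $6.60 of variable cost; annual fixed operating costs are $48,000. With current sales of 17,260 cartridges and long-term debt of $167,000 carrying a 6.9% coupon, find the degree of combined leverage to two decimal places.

At 17,260 units, contribution = 17,260 × $6.99 = $120,647.40.
Operating income = contribution − fixed costs = $120,647.40 − $48,000 = $72,647.40. Interest = $11,523.00.
DOL = $120,647.40 ÷ $72,647.40 = 1.6607; DFL = $72,647.40 ÷ $61,124.40 = 1.1885.
DCL = DOL × DFL = 1.6607 × 1.1885 = 1.9737.

1.97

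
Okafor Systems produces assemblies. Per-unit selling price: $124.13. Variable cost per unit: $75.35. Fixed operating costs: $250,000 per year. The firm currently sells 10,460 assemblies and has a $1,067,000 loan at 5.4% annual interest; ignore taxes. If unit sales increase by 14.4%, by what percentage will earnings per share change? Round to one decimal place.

Total contribution margin = 10,460 × $48.78 = $510,238.80.
Operating income = contribution − fixed costs = $510,238.80 − $250,000 = $260,238.80.
Interest = $57,618.00, so EBIT − I = $202,620.80.
Degree of combined leverage = contribution ÷ (EBIT − I) = $510,238.80 ÷ $202,620.80 = 2.5182.
EPS therefore changes by 2.5182 × (+14.4%) = +36.3%.

+36.3%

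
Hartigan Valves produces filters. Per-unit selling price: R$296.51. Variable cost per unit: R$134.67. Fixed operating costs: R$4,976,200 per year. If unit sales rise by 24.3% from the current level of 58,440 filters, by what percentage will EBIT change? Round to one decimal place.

+51.3%

At 58,440 units, contribution = 58,440 × R$161.84 = R$9,457,929.60.
Operating income = contribution − fixed costs = R$9,457,929.60 − R$4,976,200 = R$4,481,729.60.
So DOL = total CM / EBIT = R$9,457,929.60 / R$4,481,729.60 = 2.1103.
Operating income changes by 2.1103 × +24.3% = +51.3%.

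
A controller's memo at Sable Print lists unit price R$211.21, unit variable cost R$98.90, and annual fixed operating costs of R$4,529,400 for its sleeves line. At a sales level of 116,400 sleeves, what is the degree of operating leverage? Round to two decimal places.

1.53

Total contribution margin = 116,400 × R$112.31 = R$13,072,884.00.
Subtracting fixed costs: EBIT = R$13,072,884.00 − R$4,529,400 = R$8,543,484.00.
DOL = contribution ÷ EBIT = R$13,072,884.00 ÷ R$8,543,484.00 = 1.5302.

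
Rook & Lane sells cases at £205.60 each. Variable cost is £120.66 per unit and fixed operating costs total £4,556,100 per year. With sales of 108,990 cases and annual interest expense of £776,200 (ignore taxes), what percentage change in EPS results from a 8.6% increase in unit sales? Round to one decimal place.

Contribution at this volume is 108,990 × £84.94 = £9,257,610.60.
Subtracting fixed costs: EBIT = £9,257,610.60 − £4,556,100 = £4,701,510.60.
Interest = £776,200.00, so EBIT − I = £3,925,310.60.
DCL = total CM / (EBIT − I) = £9,257,610.60 / £3,925,310.60 = 2.3584.
%ΔEPS = DCL × %ΔSales = 2.3584 × +8.6% = +20.3%.

+20.3%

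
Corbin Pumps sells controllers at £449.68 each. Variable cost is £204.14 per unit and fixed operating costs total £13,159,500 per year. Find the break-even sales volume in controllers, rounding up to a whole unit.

53,595 controllers

Unit CM = price − variable cost = £449.68 − £204.14 = £245.54.
Units to break even: £13,159,500 ÷ £245.54 = 53,594.12, rounded up to 53,595.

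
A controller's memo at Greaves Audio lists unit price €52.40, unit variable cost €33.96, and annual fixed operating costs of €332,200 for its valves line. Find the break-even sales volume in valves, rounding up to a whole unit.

18,016 valves

Contribution margin per unit = €52.40 − €33.96 = €18.44.
Break-even Q = €332,200 / €18.44 = 18,015.18 → 18,016 valves.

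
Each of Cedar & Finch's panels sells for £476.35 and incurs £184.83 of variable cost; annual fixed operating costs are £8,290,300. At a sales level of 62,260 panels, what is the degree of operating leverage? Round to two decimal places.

1.84

Contribution at this volume is 62,260 × £291.52 = £18,150,035.20.
EBIT = £18,150,035.20 − £8,290,300 = £9,859,735.20.
Degree of operating leverage = £18,150,035.20 / £9,859,735.20 = 1.8408.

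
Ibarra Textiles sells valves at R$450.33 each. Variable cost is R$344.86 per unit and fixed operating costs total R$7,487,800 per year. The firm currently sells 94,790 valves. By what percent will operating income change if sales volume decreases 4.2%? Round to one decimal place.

Contribution at this volume is 94,790 × R$105.47 = R$9,997,501.30.
Subtracting fixed costs: EBIT = R$9,997,501.30 − R$7,487,800 = R$2,509,701.30.
So DOL = total CM / EBIT = R$9,997,501.30 / R$2,509,701.30 = 3.9835.
Operating income changes by 3.9835 × -4.2% = -16.7%.

-16.7%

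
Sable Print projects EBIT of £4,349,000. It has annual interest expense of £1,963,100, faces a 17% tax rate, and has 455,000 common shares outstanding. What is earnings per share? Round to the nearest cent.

£4.35

Pre-tax income = £4,349,000 − £1,963,100.00 = £2,385,900.00.
Net income = £2,385,900.00 × (1 − 0.17) = £1,980,297.00.
EPS = £1,980,297.00 ÷ 455,000 = £4.35.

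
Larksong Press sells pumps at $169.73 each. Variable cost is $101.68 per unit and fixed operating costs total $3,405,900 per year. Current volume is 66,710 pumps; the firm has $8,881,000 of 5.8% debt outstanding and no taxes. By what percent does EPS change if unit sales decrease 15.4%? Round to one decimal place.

At 66,710 units, contribution = 66,710 × $68.05 = $4,539,615.50.
Operating income = contribution − fixed costs = $4,539,615.50 − $3,405,900 = $1,133,715.50.
After interest of $515,098.00, pre-tax earnings = $618,617.50.
Degree of combined leverage = contribution ÷ (EBIT − I) = $4,539,615.50 ÷ $618,617.50 = 7.3383.
%ΔEPS = DCL × %ΔSales = 7.3383 × -15.4% = -113.0%.

-113.0%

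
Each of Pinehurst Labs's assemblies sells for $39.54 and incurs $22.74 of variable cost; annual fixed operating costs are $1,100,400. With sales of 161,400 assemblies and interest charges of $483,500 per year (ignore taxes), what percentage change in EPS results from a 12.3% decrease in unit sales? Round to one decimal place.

Contribution at this volume is 161,400 × $16.80 = $2,711,520.00.
EBIT = $2,711,520.00 − $1,100,400 = $1,611,120.00.
Interest = $483,500.00, so EBIT − I = $1,127,620.00.
Degree of combined leverage = contribution ÷ (EBIT − I) = $2,711,520.00 ÷ $1,127,620.00 = 2.4046.
EPS therefore changes by 2.4046 × (-12.3%) = -29.6%.

-29.6%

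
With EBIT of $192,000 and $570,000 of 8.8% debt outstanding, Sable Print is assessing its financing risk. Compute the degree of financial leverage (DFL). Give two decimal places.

1.35

Interest = $50,160.00.
DFL = EBIT ÷ (EBIT − I) = $192,000 ÷ ($192,000 − $50,160.00) = $192,000 ÷ $141,840.00 = 1.3536.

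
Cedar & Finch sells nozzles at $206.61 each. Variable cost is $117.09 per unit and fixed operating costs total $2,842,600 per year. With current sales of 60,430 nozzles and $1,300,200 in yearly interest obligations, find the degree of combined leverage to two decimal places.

Total contribution margin = 60,430 × $89.52 = $5,409,693.60.
EBIT = $5,409,693.60 − $2,842,600 = $2,567,093.60. Interest = $1,300,200.00.
DOL = $5,409,693.60 ÷ $2,567,093.60 = 2.1073; DFL = $2,567,093.60 ÷ $1,266,893.60 = 2.0263.
DCL = DOL × DFL = 2.1073 × 2.0263 = 4.2700.

4.27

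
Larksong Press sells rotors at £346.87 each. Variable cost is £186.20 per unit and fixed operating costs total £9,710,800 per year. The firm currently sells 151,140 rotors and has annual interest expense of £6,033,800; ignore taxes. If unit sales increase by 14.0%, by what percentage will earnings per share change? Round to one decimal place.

+39.8%

Contribution at this volume is 151,140 × £160.67 = £24,283,663.80.
Subtracting fixed costs: EBIT = £24,283,663.80 − £9,710,800 = £14,572,863.80.
Interest = £6,033,800.00, so EBIT − I = £8,539,063.80.
Degree of combined leverage = contribution ÷ (EBIT − I) = £24,283,663.80 ÷ £8,539,063.80 = 2.8438.
EPS therefore changes by 2.8438 × (+14.0%) = +39.8%.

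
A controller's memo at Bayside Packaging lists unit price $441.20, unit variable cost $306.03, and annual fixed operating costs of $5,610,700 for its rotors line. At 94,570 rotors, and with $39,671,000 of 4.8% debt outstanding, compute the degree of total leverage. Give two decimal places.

2.43

At 94,570 units, contribution = 94,570 × $135.17 = $12,783,026.90.
Subtracting fixed costs: EBIT = $12,783,026.90 − $5,610,700 = $7,172,326.90. Interest = $1,904,208.00, so EBIT − I = $5,268,118.90.
Degree of total leverage = total CM / (EBIT − interest) = $12,783,026.90 / $5,268,118.90 = 2.4265.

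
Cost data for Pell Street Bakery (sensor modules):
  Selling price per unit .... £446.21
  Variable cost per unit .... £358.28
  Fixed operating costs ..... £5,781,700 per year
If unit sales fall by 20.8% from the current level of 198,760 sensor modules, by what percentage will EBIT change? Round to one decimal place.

At 198,760 units, contribution = 198,760 × £87.93 = £17,476,966.80.
Subtracting fixed costs: EBIT = £17,476,966.80 − £5,781,700 = £11,695,266.80.
Degree of operating leverage = £17,476,966.80 / £11,695,266.80 = 1.4944.
%ΔEBIT = DOL × %ΔSales = 1.4944 × -20.8% = -31.1%.

-31.1%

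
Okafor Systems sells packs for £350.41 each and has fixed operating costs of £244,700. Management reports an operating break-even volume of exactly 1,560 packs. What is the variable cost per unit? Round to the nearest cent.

At break-even, FC = Q × (P − VC), so P − VC = £244,700 ÷ 1,560 = £156.8590.
Variable cost per unit = £350.41 − £156.8590 = £193.55.

£193.55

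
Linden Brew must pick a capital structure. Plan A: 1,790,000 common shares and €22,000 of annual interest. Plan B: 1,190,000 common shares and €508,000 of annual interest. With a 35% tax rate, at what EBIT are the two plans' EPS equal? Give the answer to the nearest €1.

Set EPS_A = EPS_B: (EBIT − €22,000)(1 − 0.35) ÷ 1,790,000 = (EBIT − €508,000)(1 − 0.35) ÷ 1,190,000.
Cancelling (1 − t) and cross-multiplying: 1,190,000·(EBIT − 22,000) = 1,790,000·(EBIT − 508,000).
Solving, EBIT = (508,000·1,790,000 − 22,000·1,190,000) / (1,790,000 − 1,190,000) = 883,140,000,000 / 600,000 = 1,471,900.00.

€1,471,900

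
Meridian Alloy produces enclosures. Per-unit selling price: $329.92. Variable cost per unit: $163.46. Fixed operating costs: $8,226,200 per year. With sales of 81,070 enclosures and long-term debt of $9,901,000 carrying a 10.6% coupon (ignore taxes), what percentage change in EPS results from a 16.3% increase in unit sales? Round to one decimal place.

+52.1%

Total contribution margin = 81,070 × $166.46 = $13,494,912.20.
Operating income = contribution − fixed costs = $13,494,912.20 − $8,226,200 = $5,268,712.20.
Interest = $1,049,506.00, so EBIT − I = $4,219,206.20.
DCL = total CM / (EBIT − I) = $13,494,912.20 / $4,219,206.20 = 3.1984.
%ΔEPS = DCL × %ΔSales = 3.1984 × +16.3% = +52.1%.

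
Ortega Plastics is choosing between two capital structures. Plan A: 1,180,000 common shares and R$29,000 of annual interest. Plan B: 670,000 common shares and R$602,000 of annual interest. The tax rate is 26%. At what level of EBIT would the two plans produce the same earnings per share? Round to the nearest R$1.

Set EPS_A = EPS_B: (EBIT − R$29,000)(1 − 0.26) ÷ 1,180,000 = (EBIT − R$602,000)(1 − 0.26) ÷ 670,000.
Cancelling (1 − t) and cross-multiplying: 670,000·(EBIT − 29,000) = 1,180,000·(EBIT − 602,000).
EBIT × (1,180,000 − 670,000) = 602,000 × 1,180,000 − 29,000 × 670,000 = 690,930,000,000, so EBIT = 690,930,000,000 ÷ 510,000 = 1,354,764.71.

R$1,354,765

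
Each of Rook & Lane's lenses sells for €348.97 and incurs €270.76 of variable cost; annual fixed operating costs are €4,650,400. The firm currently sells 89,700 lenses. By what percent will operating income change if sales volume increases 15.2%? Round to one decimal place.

Total contribution margin = 89,700 × €78.21 = €7,015,437.00.
Operating income = contribution − fixed costs = €7,015,437.00 − €4,650,400 = €2,365,037.00.
Degree of operating leverage = €7,015,437.00 / €2,365,037.00 = 2.9663.
Operating income changes by 2.9663 × +15.2% = +45.1%.

+45.1%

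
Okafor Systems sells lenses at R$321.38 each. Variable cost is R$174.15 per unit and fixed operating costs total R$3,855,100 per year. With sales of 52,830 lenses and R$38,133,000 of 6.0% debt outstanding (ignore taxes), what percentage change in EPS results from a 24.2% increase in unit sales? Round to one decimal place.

+115.1%

Total contribution margin = 52,830 × R$147.23 = R$7,778,160.90.
Operating income = contribution − fixed costs = R$7,778,160.90 − R$3,855,100 = R$3,923,060.90.
After interest of R$2,287,980.00, pre-tax earnings = R$1,635,080.90.
Degree of combined leverage = contribution ÷ (EBIT − I) = R$7,778,160.90 ÷ R$1,635,080.90 = 4.7570.
EPS therefore changes by 4.7570 × (+24.2%) = +115.1%.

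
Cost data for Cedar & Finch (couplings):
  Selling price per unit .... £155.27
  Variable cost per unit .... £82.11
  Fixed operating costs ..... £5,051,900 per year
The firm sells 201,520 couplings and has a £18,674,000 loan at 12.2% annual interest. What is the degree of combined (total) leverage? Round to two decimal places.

1.99

Total contribution margin = 201,520 × £73.16 = £14,743,203.20.
Operating income = contribution − fixed costs = £14,743,203.20 − £5,051,900 = £9,691,303.20. Interest = £2,278,228.00.
DOL = £14,743,203.20 ÷ £9,691,303.20 = 1.5213; DFL = £9,691,303.20 ÷ £7,413,075.20 = 1.3073.
DCL = DOL × DFL = 1.5213 × 1.3073 = 1.9888.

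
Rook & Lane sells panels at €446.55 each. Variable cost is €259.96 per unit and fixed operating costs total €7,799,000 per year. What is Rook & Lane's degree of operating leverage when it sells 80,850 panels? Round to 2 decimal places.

At 80,850 units, contribution = 80,850 × €186.59 = €15,085,801.50.
EBIT = €15,085,801.50 − €7,799,000 = €7,286,801.50.
Degree of operating leverage = €15,085,801.50 / €7,286,801.50 = 2.0703.

2.07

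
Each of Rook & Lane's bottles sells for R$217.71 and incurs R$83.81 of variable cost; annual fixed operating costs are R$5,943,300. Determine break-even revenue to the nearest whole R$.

R$9,663,300

Contribution margin per unit = R$217.71 − R$83.81 = R$133.90, a CM ratio of R$133.90 ÷ R$217.71 = 0.6150.
Break-even sales = FC ÷ CM ratio = R$5,943,300 × R$217.71 / R$133.90 = R$9,663,300.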